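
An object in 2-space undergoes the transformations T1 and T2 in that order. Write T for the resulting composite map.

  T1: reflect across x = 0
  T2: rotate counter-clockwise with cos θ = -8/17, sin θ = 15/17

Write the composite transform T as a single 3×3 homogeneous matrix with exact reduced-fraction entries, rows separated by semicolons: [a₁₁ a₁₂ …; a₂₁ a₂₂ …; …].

T1 = [-1 0 0; 0 1 0; 0 0 1]
T2·T1 = [8/17 -15/17 0; -15/17 -8/17 0; 0 0 1]

T = [8/17 -15/17 0; -15/17 -8/17 0; 0 0 1]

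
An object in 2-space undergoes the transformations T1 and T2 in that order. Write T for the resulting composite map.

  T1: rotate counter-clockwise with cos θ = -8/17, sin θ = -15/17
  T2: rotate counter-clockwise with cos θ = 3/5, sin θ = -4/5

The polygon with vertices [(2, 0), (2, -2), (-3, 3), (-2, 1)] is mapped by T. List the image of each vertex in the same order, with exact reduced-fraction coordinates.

T1 rotate counter-clockwise with cos θ = -8/17, sin θ = -15/17: (2, 0) → (-16/17, -30/17); (2, -2) → (-46/17, -14/17); (-3, 3) → (69/17, 21/17); (-2, 1) → (31/17, 22/17)
T2 rotate counter-clockwise with cos θ = 3/5, sin θ = -4/5: (-16/17, -30/17) → (-168/85, -26/85); (-46/17, -14/17) → (-194/85, 142/85); (69/17, 21/17) → (291/85, -213/85); (31/17, 22/17) → (181/85, -58/85)

image vertices: (-168/85, -26/85), (-194/85, 142/85), (291/85, -213/85), (181/85, -58/85)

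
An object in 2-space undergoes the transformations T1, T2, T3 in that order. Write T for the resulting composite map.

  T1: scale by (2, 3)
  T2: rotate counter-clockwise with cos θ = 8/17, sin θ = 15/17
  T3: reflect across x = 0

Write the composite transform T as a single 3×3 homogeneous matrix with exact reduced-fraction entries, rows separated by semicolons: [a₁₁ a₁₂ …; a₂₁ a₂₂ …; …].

T1 = [2 0 0; 0 3 0; 0 0 1]
T2·T1 = [16/17 -45/17 0; 30/17 24/17 0; 0 0 1]
T3·…·T1 = [-16/17 45/17 0; 30/17 24/17 0; 0 0 1]

T = [-16/17 45/17 0; 30/17 24/17 0; 0 0 1]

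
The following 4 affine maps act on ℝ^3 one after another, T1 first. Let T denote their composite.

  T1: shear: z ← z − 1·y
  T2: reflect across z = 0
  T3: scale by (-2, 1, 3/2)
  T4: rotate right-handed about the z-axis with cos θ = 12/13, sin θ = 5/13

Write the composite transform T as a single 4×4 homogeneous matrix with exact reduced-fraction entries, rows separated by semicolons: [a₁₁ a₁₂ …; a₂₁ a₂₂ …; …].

T1 = [1 0 0 0; 0 1 0 0; 0 -1 1 0; 0 0 0 1]
T2·T1 = [1 0 0 0; 0 1 0 0; 0 1 -1 0; 0 0 0 1]
T3·…·T1 = [-2 0 0 0; 0 1 0 0; 0 3/2 -3/2 0; 0 0 0 1]
T4·…·T1 = [-24/13 -5/13 0 0; -10/13 12/13 0 0; 0 3/2 -3/2 0; 0 0 0 1]

T = [-24/13 -5/13 0 0; -10/13 12/13 0 0; 0 3/2 -3/2 0; 0 0 0 1]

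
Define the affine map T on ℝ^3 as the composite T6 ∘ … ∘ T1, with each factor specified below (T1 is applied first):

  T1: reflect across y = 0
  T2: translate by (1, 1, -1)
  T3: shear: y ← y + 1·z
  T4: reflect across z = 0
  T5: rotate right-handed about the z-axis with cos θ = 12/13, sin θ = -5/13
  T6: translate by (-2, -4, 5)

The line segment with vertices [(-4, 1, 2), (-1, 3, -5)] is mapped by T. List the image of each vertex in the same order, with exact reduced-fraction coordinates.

T1 reflect across y = 0: (-4, 1, 2) → (-4, -1, 2); (-1, 3, -5) → (-1, -3, -5)
T2 translate by (1, 1, -1): (-4, -1, 2) → (-3, 0, 1); (-1, -3, -5) → (0, -2, -6)
T3 shear: y ← y + 1·z: (-3, 0, 1) → (-3, 1, 1); (0, -2, -6) → (0, -8, -6)
T4 reflect across z = 0: (-3, 1, 1) → (-3, 1, -1); (0, -8, -6) → (0, -8, 6)
T5 rotate right-handed about the z-axis with cos θ = 12/13, sin θ = -5/13: (-3, 1, -1) → (-31/13, 27/13, -1); (0, -8, 6) → (-40/13, -96/13, 6)
T6 translate by (-2, -4, 5): (-31/13, 27/13, -1) → (-57/13, -25/13, 4); (-40/13, -96/13, 6) → (-66/13, -148/13, 11)

image vertices: (-57/13, -25/13, 4), (-66/13, -148/13, 11)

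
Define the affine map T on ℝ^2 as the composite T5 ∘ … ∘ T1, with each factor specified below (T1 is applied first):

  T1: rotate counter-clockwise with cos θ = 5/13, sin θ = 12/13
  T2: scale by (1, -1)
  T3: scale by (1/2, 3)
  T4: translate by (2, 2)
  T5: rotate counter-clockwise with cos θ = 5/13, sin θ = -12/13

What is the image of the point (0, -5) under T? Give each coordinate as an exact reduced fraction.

T(p) = (1492/169, -167/169)

T1 rotate counter-clockwise with cos θ = 5/13, sin θ = 12/13: (0, -5) → (60/13, -25/13)
T2 scale by (1, -1): (60/13, -25/13) → (60/13, 25/13)
T3 scale by (1/2, 3): (60/13, 25/13) → (30/13, 75/13)
T4 translate by (2, 2): (30/13, 75/13) → (56/13, 101/13)
T5 rotate counter-clockwise with cos θ = 5/13, sin θ = -12/13: (56/13, 101/13) → (1492/169, -167/169)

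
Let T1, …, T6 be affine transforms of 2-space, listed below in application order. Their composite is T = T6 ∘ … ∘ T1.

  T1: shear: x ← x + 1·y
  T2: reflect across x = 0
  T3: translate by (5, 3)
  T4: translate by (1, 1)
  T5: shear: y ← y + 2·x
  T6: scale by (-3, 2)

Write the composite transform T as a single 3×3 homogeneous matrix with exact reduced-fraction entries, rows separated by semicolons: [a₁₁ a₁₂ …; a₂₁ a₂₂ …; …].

T = [3 3 -18; -4 -2 32; 0 0 1]

T1 = [1 1 0; 0 1 0; 0 0 1]
T2·T1 = [-1 -1 0; 0 1 0; 0 0 1]
T3·…·T1 = [-1 -1 5; 0 1 3; 0 0 1]
T4·…·T1 = [-1 -1 6; 0 1 4; 0 0 1]
T5·…·T1 = [-1 -1 6; -2 -1 16; 0 0 1]
T6·…·T1 = [3 3 -18; -4 -2 32; 0 0 1]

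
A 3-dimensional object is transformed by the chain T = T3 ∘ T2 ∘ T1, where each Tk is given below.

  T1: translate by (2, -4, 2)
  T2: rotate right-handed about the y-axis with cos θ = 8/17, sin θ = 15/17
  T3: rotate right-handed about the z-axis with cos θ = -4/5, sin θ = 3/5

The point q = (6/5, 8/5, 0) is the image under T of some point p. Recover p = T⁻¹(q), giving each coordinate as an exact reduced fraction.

p = (-2, 2, -2)

T1 = [1 0 0 2; 0 1 0 -4; 0 0 1 2; 0 0 0 1]
T2·T1 = [8/17 0 15/17 46/17; 0 1 0 -4; -15/17 0 8/17 -14/17; 0 0 0 1]
T3·…·T1 = [-32/85 -3/5 -12/17 4/17; 24/85 -4/5 9/17 82/17; -15/17 0 8/17 -14/17; 0 0 0 1]
det M = 1; M⁻¹ = [-32/85 24/85 -15/17 -2; -3/5 -4/5 0 4; -12/17 9/17 8/17 -2; 0 0 0 1]
M⁻¹ · (6/5, 8/5, 0)ᵀ = (-2, 2, -2)ᵀ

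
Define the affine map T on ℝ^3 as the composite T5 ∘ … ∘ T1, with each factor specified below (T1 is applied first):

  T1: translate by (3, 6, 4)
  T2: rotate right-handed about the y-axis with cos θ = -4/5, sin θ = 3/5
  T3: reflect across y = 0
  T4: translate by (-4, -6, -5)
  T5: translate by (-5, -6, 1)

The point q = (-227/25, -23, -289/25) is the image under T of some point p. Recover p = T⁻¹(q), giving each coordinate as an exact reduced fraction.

T1 = [1 0 0 3; 0 1 0 6; 0 0 1 4; 0 0 0 1]
T2·T1 = [-4/5 0 3/5 0; 0 1 0 6; -3/5 0 -4/5 -5; 0 0 0 1]
T3·…·T1 = [-4/5 0 3/5 0; 0 -1 0 -6; -3/5 0 -4/5 -5; 0 0 0 1]
T4·…·T1 = [-4/5 0 3/5 -4; 0 -1 0 -12; -3/5 0 -4/5 -10; 0 0 0 1]
T5·…·T1 = [-4/5 0 3/5 -9; 0 -1 0 -18; -3/5 0 -4/5 -9; 0 0 0 1]
det M = -1; M⁻¹ = [-4/5 0 -3/5 -63/5; 0 -1 0 -18; 3/5 0 -4/5 -9/5; 0 0 0 1]
M⁻¹ · (-227/25, -23, -289/25)ᵀ = (8/5, 5, 2)ᵀ

p = (8/5, 5, 2)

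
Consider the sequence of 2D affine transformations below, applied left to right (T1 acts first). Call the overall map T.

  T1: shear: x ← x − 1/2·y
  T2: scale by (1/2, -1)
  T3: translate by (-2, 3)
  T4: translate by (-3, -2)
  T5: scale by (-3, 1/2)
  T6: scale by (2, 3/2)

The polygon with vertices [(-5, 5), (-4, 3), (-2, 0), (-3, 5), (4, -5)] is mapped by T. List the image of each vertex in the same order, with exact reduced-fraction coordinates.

image vertices: (105/2, -3), (93/2, -3/2), (36, 3/4), (93/2, -3), (21/2, 9/2)

T1 shear: x ← x − 1/2·y: (-5, 5) → (-15/2, 5); (-4, 3) → (-11/2, 3); (-2, 0) → (-2, 0); (-3, 5) → (-11/2, 5); (4, -5) → (13/2, -5)
T2 scale by (1/2, -1): (-15/2, 5) → (-15/4, -5); (-11/2, 3) → (-11/4, -3); (-2, 0) → (-1, 0); (-11/2, 5) → (-11/4, -5); (13/2, -5) → (13/4, 5)
T3 translate by (-2, 3): (-15/4, -5) → (-23/4, -2); (-11/4, -3) → (-19/4, 0); (-1, 0) → (-3, 3); (-11/4, -5) → (-19/4, -2); (13/4, 5) → (5/4, 8)
T4 translate by (-3, -2): (-23/4, -2) → (-35/4, -4); (-19/4, 0) → (-31/4, -2); (-3, 3) → (-6, 1); (-19/4, -2) → (-31/4, -4); (5/4, 8) → (-7/4, 6)
T5 scale by (-3, 1/2): (-35/4, -4) → (105/4, -2); (-31/4, -2) → (93/4, -1); (-6, 1) → (18, 1/2); (-31/4, -4) → (93/4, -2); (-7/4, 6) → (21/4, 3)
T6 scale by (2, 3/2): (105/4, -2) → (105/2, -3); (93/4, -1) → (93/2, -3/2); (18, 1/2) → (36, 3/4); (93/4, -2) → (93/2, -3); (21/4, 3) → (21/2, 9/2)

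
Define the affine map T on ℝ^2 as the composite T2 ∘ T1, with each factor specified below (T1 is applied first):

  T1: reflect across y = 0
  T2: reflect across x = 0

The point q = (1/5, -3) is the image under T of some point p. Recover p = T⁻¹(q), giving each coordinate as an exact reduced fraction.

p = (-1/5, 3)

T1 = [1 0 0; 0 -1 0; 0 0 1]
T2·T1 = [-1 0 0; 0 -1 0; 0 0 1]
det M = 1; M⁻¹ = [-1 0 0; 0 -1 0; 0 0 1]
M⁻¹ · (1/5, -3)ᵀ = (-1/5, 3)ᵀ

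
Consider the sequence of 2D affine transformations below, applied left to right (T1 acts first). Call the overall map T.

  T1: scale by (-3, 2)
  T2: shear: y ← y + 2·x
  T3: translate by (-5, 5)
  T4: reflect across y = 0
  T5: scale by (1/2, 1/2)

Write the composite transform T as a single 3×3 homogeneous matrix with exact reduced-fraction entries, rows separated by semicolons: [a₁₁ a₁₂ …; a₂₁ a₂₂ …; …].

T = [-3/2 0 -5/2; 3 -1 -5/2; 0 0 1]

T1 = [-3 0 0; 0 2 0; 0 0 1]
T2·T1 = [-3 0 0; -6 2 0; 0 0 1]
T3·…·T1 = [-3 0 -5; -6 2 5; 0 0 1]
T4·…·T1 = [-3 0 -5; 6 -2 -5; 0 0 1]
T5·…·T1 = [-3/2 0 -5/2; 3 -1 -5/2; 0 0 1]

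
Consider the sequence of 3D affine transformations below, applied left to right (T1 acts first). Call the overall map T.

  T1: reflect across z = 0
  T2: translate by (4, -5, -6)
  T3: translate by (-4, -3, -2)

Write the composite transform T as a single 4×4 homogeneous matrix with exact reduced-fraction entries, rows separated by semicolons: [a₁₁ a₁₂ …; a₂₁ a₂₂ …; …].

T1 = [1 0 0 0; 0 1 0 0; 0 0 -1 0; 0 0 0 1]
T2·T1 = [1 0 0 4; 0 1 0 -5; 0 0 -1 -6; 0 0 0 1]
T3·…·T1 = [1 0 0 0; 0 1 0 -8; 0 0 -1 -8; 0 0 0 1]

T = [1 0 0 0; 0 1 0 -8; 0 0 -1 -8; 0 0 0 1]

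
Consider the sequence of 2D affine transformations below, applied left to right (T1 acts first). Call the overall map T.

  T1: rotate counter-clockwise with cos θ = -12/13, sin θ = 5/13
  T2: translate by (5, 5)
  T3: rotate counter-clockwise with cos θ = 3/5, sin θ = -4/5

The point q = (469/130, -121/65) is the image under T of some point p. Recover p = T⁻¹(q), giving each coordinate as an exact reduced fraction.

T1 = [-12/13 -5/13 0; 5/13 -12/13 0; 0 0 1]
T2·T1 = [-12/13 -5/13 5; 5/13 -12/13 5; 0 0 1]
T3·…·T1 = [-16/65 -63/65 7; 63/65 -16/65 -1; 0 0 1]
det M = 1; M⁻¹ = [-16/65 63/65 35/13; -63/65 -16/65 85/13; 0 0 1]
M⁻¹ · (469/130, -121/65)ᵀ = (0, 7/2)ᵀ

p = (0, 7/2)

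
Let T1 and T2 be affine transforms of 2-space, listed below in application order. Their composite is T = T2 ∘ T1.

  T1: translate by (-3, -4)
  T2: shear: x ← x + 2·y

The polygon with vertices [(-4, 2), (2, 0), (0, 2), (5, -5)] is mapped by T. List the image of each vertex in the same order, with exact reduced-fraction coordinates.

image vertices: (-11, -2), (-9, -4), (-7, -2), (-16, -9)

T1 translate by (-3, -4): (-4, 2) → (-7, -2); (2, 0) → (-1, -4); (0, 2) → (-3, -2); (5, -5) → (2, -9)
T2 shear: x ← x + 2·y: (-7, -2) → (-11, -2); (-1, -4) → (-9, -4); (-3, -2) → (-7, -2); (2, -9) → (-16, -9)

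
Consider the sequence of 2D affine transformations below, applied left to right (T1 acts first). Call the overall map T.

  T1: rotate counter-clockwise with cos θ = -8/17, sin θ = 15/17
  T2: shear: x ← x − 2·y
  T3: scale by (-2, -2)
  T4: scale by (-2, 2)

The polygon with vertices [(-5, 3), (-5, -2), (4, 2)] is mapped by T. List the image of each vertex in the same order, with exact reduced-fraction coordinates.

image vertices: (772/17, 396/17), (752/17, 236/17), (-600/17, -176/17)

T1 rotate counter-clockwise with cos θ = -8/17, sin θ = 15/17: (-5, 3) → (-5/17, -99/17); (-5, -2) → (70/17, -59/17); (4, 2) → (-62/17, 44/17)
T2 shear: x ← x − 2·y: (-5/17, -99/17) → (193/17, -99/17); (70/17, -59/17) → (188/17, -59/17); (-62/17, 44/17) → (-150/17, 44/17)
T3 scale by (-2, -2): (193/17, -99/17) → (-386/17, 198/17); (188/17, -59/17) → (-376/17, 118/17); (-150/17, 44/17) → (300/17, -88/17)
T4 scale by (-2, 2): (-386/17, 198/17) → (772/17, 396/17); (-376/17, 118/17) → (752/17, 236/17); (300/17, -88/17) → (-600/17, -176/17)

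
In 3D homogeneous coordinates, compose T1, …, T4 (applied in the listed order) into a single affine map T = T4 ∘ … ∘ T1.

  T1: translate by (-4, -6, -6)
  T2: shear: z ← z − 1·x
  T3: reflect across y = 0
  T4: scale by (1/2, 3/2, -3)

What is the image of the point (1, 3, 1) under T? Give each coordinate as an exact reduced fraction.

T(p) = (-3/2, 9/2, 6)

T1 translate by (-4, -6, -6): (1, 3, 1) → (-3, -3, -5)
T2 shear: z ← z − 1·x: (-3, -3, -5) → (-3, -3, -2)
T3 reflect across y = 0: (-3, -3, -2) → (-3, 3, -2)
T4 scale by (1/2, 3/2, -3): (-3, 3, -2) → (-3/2, 9/2, 6)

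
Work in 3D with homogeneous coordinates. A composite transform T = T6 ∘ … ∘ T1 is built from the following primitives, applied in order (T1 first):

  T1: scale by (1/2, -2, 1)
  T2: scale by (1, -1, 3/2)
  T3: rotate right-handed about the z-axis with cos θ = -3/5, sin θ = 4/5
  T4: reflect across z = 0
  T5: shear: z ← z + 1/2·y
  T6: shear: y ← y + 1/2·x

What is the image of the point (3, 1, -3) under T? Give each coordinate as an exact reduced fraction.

T1 scale by (1/2, -2, 1): (3, 1, -3) → (3/2, -2, -3)
T2 scale by (1, -1, 3/2): (3/2, -2, -3) → (3/2, 2, -9/2)
T3 rotate right-handed about the z-axis with cos θ = -3/5, sin θ = 4/5: (3/2, 2, -9/2) → (-5/2, 0, -9/2)
T4 reflect across z = 0: (-5/2, 0, -9/2) → (-5/2, 0, 9/2)
T5 shear: z ← z + 1/2·y: (-5/2, 0, 9/2) → (-5/2, 0, 9/2)
T6 shear: y ← y + 1/2·x: (-5/2, 0, 9/2) → (-5/2, -5/4, 9/2)

T(p) = (-5/2, -5/4, 9/2)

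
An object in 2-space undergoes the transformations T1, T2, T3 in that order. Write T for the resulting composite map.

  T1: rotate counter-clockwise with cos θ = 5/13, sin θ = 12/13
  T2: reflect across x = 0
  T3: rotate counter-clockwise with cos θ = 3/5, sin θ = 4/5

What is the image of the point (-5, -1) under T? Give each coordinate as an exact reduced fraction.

T1 rotate counter-clockwise with cos θ = 5/13, sin θ = 12/13: (-5, -1) → (-1, -5)
T2 reflect across x = 0: (-1, -5) → (1, -5)
T3 rotate counter-clockwise with cos θ = 3/5, sin θ = 4/5: (1, -5) → (23/5, -11/5)

T(p) = (23/5, -11/5)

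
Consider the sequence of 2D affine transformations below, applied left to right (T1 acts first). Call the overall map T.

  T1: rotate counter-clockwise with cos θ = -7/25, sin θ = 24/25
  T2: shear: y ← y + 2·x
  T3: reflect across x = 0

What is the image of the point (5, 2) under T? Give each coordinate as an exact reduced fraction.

T(p) = (83/25, -12/5)

T1 rotate counter-clockwise with cos θ = -7/25, sin θ = 24/25: (5, 2) → (-83/25, 106/25)
T2 shear: y ← y + 2·x: (-83/25, 106/25) → (-83/25, -12/5)
T3 reflect across x = 0: (-83/25, -12/5) → (83/25, -12/5)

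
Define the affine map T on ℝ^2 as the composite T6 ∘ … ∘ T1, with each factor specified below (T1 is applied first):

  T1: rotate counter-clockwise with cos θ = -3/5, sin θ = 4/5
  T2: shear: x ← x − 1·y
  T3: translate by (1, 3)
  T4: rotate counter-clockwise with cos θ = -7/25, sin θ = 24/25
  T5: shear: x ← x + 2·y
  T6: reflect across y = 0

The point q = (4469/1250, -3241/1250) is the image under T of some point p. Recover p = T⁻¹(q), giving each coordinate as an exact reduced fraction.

T1 = [-3/5 -4/5 0; 4/5 -3/5 0; 0 0 1]
T2·T1 = [-7/5 -1/5 0; 4/5 -3/5 0; 0 0 1]
T3·…·T1 = [-7/5 -1/5 1; 4/5 -3/5 3; 0 0 1]
T4·…·T1 = [-47/125 79/125 -79/25; -196/125 -3/125 3/25; 0 0 1]
T5·…·T1 = [-439/125 73/125 -73/25; -196/125 -3/125 3/25; 0 0 1]
T6·…·T1 = [-439/125 73/125 -73/25; 196/125 3/125 -3/25; 0 0 1]
det M = -1; M⁻¹ = [-3/125 73/125 0; 196/125 439/125 5; 0 0 1]
M⁻¹ · (4469/1250, -3241/1250)ᵀ = (-8/5, 3/2)ᵀ

p = (-8/5, 3/2)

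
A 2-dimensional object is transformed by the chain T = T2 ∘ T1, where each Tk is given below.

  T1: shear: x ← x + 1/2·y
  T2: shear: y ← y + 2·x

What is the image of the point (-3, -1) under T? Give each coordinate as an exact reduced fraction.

T1 shear: x ← x + 1/2·y: (-3, -1) → (-7/2, -1)
T2 shear: y ← y + 2·x: (-7/2, -1) → (-7/2, -8)

T(p) = (-7/2, -8)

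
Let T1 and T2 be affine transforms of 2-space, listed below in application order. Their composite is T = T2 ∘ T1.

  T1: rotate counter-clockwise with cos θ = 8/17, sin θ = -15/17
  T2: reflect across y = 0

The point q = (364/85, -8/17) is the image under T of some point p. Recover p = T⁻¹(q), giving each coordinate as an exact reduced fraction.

p = (8/5, 4)

T1 = [8/17 15/17 0; -15/17 8/17 0; 0 0 1]
T2·T1 = [8/17 15/17 0; 15/17 -8/17 0; 0 0 1]
det M = -1; M⁻¹ = [8/17 15/17 0; 15/17 -8/17 0; 0 0 1]
M⁻¹ · (364/85, -8/17)ᵀ = (8/5, 4)ᵀ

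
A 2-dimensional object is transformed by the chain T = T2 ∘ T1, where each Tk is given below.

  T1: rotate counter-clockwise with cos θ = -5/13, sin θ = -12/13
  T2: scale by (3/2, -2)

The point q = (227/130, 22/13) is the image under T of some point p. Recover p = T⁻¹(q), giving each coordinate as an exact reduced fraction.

T1 = [-5/13 12/13 0; -12/13 -5/13 0; 0 0 1]
T2·T1 = [-15/26 18/13 0; 24/13 10/13 0; 0 0 1]
det M = -3; M⁻¹ = [-10/39 6/13 0; 8/13 5/26 0; 0 0 1]
M⁻¹ · (227/130, 22/13)ᵀ = (1/3, 7/5)ᵀ

p = (1/3, 7/5)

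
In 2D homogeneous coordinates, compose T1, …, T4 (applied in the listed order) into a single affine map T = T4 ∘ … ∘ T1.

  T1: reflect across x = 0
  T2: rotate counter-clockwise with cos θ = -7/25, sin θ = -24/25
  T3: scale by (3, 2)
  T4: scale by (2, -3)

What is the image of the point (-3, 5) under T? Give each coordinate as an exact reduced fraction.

T(p) = (594/25, 642/25)

T1 reflect across x = 0: (-3, 5) → (3, 5)
T2 rotate counter-clockwise with cos θ = -7/25, sin θ = -24/25: (3, 5) → (99/25, -107/25)
T3 scale by (3, 2): (99/25, -107/25) → (297/25, -214/25)
T4 scale by (2, -3): (297/25, -214/25) → (594/25, 642/25)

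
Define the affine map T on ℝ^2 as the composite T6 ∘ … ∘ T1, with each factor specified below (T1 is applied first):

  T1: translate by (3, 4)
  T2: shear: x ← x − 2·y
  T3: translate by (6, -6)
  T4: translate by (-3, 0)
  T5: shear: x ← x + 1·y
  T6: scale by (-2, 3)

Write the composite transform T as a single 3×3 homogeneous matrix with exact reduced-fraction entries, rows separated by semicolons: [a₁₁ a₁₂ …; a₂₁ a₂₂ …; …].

T = [-2 2 8; 0 3 -6; 0 0 1]

T1 = [1 0 3; 0 1 4; 0 0 1]
T2·T1 = [1 -2 -5; 0 1 4; 0 0 1]
T3·…·T1 = [1 -2 1; 0 1 -2; 0 0 1]
T4·…·T1 = [1 -2 -2; 0 1 -2; 0 0 1]
T5·…·T1 = [1 -1 -4; 0 1 -2; 0 0 1]
T6·…·T1 = [-2 2 8; 0 3 -6; 0 0 1]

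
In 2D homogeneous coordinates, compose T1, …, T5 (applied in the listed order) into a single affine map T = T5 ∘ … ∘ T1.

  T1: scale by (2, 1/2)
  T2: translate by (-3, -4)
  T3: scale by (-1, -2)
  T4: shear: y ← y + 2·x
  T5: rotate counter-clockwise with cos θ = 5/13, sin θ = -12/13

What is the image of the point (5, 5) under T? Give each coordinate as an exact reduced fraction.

T1 scale by (2, 1/2): (5, 5) → (10, 5/2)
T2 translate by (-3, -4): (10, 5/2) → (7, -3/2)
T3 scale by (-1, -2): (7, -3/2) → (-7, 3)
T4 shear: y ← y + 2·x: (-7, 3) → (-7, -11)
T5 rotate counter-clockwise with cos θ = 5/13, sin θ = -12/13: (-7, -11) → (-167/13, 29/13)

T(p) = (-167/13, 29/13)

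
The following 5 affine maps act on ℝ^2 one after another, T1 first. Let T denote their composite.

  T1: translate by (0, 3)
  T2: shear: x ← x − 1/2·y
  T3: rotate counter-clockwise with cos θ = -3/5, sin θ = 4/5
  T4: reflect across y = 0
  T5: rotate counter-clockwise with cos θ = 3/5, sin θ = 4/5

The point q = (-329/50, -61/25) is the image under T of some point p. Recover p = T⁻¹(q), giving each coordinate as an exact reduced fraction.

p = (4, 4)

T1 = [1 0 0; 0 1 3; 0 0 1]
T2·T1 = [1 -1/2 -3/2; 0 1 3; 0 0 1]
T3·…·T1 = [-3/5 -1/2 -3/2; 4/5 -1 -3; 0 0 1]
T4·…·T1 = [-3/5 -1/2 -3/2; -4/5 1 3; 0 0 1]
T5·…·T1 = [7/25 -11/10 -33/10; -24/25 1/5 3/5; 0 0 1]
det M = -1; M⁻¹ = [-1/5 -11/10 0; -24/25 -7/25 -3; 0 0 1]
M⁻¹ · (-329/50, -61/25)ᵀ = (4, 4)ᵀ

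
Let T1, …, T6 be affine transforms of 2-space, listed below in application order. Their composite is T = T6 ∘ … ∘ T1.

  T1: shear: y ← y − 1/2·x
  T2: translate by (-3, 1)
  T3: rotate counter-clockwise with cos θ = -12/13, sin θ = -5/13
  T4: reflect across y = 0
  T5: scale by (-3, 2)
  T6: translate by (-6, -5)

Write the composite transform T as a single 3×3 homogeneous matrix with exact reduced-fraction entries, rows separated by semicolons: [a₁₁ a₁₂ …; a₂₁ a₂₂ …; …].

T = [87/26 -15/13 -201/13; -2/13 24/13 -71/13; 0 0 1]

T1 = [1 0 0; -1/2 1 0; 0 0 1]
T2·T1 = [1 0 -3; -1/2 1 1; 0 0 1]
T3·…·T1 = [-29/26 5/13 41/13; 1/13 -12/13 3/13; 0 0 1]
T4·…·T1 = [-29/26 5/13 41/13; -1/13 12/13 -3/13; 0 0 1]
T5·…·T1 = [87/26 -15/13 -123/13; -2/13 24/13 -6/13; 0 0 1]
T6·…·T1 = [87/26 -15/13 -201/13; -2/13 24/13 -71/13; 0 0 1]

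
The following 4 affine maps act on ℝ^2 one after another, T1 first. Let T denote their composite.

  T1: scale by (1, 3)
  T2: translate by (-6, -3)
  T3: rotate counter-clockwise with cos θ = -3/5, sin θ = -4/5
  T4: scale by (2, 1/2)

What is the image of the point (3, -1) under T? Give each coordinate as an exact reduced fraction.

T(p) = (-6, 3)

T1 scale by (1, 3): (3, -1) → (3, -3)
T2 translate by (-6, -3): (3, -3) → (-3, -6)
T3 rotate counter-clockwise with cos θ = -3/5, sin θ = -4/5: (-3, -6) → (-3, 6)
T4 scale by (2, 1/2): (-3, 6) → (-6, 3)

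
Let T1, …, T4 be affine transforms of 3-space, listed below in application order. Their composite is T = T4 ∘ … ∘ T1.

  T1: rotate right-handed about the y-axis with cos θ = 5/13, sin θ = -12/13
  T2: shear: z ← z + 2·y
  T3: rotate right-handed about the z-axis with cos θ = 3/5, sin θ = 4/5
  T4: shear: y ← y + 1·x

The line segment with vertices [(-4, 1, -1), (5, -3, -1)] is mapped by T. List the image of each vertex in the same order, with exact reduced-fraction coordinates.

image vertices: (-76/65, -69/65, -27/13), (267/65, 298/65, -23/13)

T1 rotate right-handed about the y-axis with cos θ = 5/13, sin θ = -12/13: (-4, 1, -1) → (-8/13, 1, -53/13); (5, -3, -1) → (37/13, -3, 55/13)
T2 shear: z ← z + 2·y: (-8/13, 1, -53/13) → (-8/13, 1, -27/13); (37/13, -3, 55/13) → (37/13, -3, -23/13)
T3 rotate right-handed about the z-axis with cos θ = 3/5, sin θ = 4/5: (-8/13, 1, -27/13) → (-76/65, 7/65, -27/13); (37/13, -3, -23/13) → (267/65, 31/65, -23/13)
T4 shear: y ← y + 1·x: (-76/65, 7/65, -27/13) → (-76/65, -69/65, -27/13); (267/65, 31/65, -23/13) → (267/65, 298/65, -23/13)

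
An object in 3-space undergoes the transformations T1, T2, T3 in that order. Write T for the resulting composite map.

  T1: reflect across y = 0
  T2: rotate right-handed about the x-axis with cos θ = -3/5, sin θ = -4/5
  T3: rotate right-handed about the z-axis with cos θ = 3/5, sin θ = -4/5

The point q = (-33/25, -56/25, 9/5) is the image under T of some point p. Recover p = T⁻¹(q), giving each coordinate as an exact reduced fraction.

T1 = [1 0 0 0; 0 -1 0 0; 0 0 1 0; 0 0 0 1]
T2·T1 = [1 0 0 0; 0 3/5 4/5 0; 0 4/5 -3/5 0; 0 0 0 1]
T3·…·T1 = [3/5 12/25 16/25 0; -4/5 9/25 12/25 0; 0 4/5 -3/5 0; 0 0 0 1]
det M = -1; M⁻¹ = [3/5 -4/5 0 0; 12/25 9/25 4/5 0; 16/25 12/25 -3/5 0; 0 0 0 1]
M⁻¹ · (-33/25, -56/25, 9/5)ᵀ = (1, 0, -3)ᵀ

p = (1, 0, -3)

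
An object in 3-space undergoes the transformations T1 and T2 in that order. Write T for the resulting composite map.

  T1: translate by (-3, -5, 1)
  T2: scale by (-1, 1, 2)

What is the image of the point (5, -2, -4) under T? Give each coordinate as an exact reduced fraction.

T1 translate by (-3, -5, 1): (5, -2, -4) → (2, -7, -3)
T2 scale by (-1, 1, 2): (2, -7, -3) → (-2, -7, -6)

T(p) = (-2, -7, -6)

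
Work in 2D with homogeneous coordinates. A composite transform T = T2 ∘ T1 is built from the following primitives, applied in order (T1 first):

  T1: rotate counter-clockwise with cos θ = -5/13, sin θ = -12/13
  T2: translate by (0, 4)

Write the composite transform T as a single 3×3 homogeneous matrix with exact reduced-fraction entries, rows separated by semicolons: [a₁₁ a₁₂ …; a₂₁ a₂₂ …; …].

T = [-5/13 12/13 0; -12/13 -5/13 4; 0 0 1]

T1 = [-5/13 12/13 0; -12/13 -5/13 0; 0 0 1]
T2·T1 = [-5/13 12/13 0; -12/13 -5/13 4; 0 0 1]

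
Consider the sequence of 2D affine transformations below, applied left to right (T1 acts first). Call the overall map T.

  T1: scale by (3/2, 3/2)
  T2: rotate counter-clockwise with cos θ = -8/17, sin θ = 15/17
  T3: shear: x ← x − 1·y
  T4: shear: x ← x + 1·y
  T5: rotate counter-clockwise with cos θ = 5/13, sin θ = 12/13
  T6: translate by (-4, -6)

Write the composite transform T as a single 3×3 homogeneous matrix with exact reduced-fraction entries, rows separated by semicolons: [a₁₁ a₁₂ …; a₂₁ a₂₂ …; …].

T1 = [3/2 0 0; 0 3/2 0; 0 0 1]
T2·T1 = [-12/17 -45/34 0; 45/34 -12/17 0; 0 0 1]
T3·…·T1 = [-69/34 -21/34 0; 45/34 -12/17 0; 0 0 1]
T4·…·T1 = [-12/17 -45/34 0; 45/34 -12/17 0; 0 0 1]
T5·…·T1 = [-330/221 63/442 0; -63/442 -330/221 0; 0 0 1]
T6·…·T1 = [-330/221 63/442 -4; -63/442 -330/221 -6; 0 0 1]

T = [-330/221 63/442 -4; -63/442 -330/221 -6; 0 0 1]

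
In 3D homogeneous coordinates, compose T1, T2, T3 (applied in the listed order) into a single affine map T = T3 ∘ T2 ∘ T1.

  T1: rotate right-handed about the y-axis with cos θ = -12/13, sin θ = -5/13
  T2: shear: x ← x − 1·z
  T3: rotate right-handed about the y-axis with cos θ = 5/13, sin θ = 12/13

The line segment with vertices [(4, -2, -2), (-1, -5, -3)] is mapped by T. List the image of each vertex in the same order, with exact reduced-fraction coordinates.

T1 rotate right-handed about the y-axis with cos θ = -12/13, sin θ = -5/13: (4, -2, -2) → (-38/13, -2, 44/13); (-1, -5, -3) → (27/13, -5, 31/13)
T2 shear: x ← x − 1·z: (-38/13, -2, 44/13) → (-82/13, -2, 44/13); (27/13, -5, 31/13) → (-4/13, -5, 31/13)
T3 rotate right-handed about the y-axis with cos θ = 5/13, sin θ = 12/13: (-82/13, -2, 44/13) → (118/169, -2, 1204/169); (-4/13, -5, 31/13) → (352/169, -5, 203/169)

image vertices: (118/169, -2, 1204/169), (352/169, -5, 203/169)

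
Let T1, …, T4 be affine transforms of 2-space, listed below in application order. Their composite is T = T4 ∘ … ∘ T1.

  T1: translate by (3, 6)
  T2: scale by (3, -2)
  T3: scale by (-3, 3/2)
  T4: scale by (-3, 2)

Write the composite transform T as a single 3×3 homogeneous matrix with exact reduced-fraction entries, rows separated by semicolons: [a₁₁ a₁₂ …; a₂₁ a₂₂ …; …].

T1 = [1 0 3; 0 1 6; 0 0 1]
T2·T1 = [3 0 9; 0 -2 -12; 0 0 1]
T3·…·T1 = [-9 0 -27; 0 -3 -18; 0 0 1]
T4·…·T1 = [27 0 81; 0 -6 -36; 0 0 1]

T = [27 0 81; 0 -6 -36; 0 0 1]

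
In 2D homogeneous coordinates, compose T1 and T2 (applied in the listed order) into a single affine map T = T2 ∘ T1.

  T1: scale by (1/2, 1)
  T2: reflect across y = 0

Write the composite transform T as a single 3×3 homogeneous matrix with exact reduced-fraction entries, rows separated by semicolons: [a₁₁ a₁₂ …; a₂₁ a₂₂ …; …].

T = [1/2 0 0; 0 -1 0; 0 0 1]

T1 = [1/2 0 0; 0 1 0; 0 0 1]
T2·T1 = [1/2 0 0; 0 -1 0; 0 0 1]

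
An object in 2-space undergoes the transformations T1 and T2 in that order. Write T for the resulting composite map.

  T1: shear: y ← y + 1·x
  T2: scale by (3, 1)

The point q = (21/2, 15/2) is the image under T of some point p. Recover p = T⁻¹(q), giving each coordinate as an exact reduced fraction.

T1 = [1 0 0; 1 1 0; 0 0 1]
T2·T1 = [3 0 0; 1 1 0; 0 0 1]
det M = 3; M⁻¹ = [1/3 0 0; -1/3 1 0; 0 0 1]
M⁻¹ · (21/2, 15/2)ᵀ = (7/2, 4)ᵀ

p = (7/2, 4)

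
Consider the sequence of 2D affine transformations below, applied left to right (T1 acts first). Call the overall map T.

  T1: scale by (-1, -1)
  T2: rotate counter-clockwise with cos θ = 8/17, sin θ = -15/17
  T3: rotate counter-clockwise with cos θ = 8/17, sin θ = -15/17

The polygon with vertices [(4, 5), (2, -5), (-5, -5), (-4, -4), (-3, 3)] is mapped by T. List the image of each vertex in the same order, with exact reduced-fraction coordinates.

T1 scale by (-1, -1): (4, 5) → (-4, -5); (2, -5) → (-2, 5); (-5, -5) → (5, 5); (-4, -4) → (4, 4); (-3, 3) → (3, -3)
T2 rotate counter-clockwise with cos θ = 8/17, sin θ = -15/17: (-4, -5) → (-107/17, 20/17); (-2, 5) → (59/17, 70/17); (5, 5) → (115/17, -35/17); (4, 4) → (92/17, -28/17); (3, -3) → (-21/17, -69/17)
T3 rotate counter-clockwise with cos θ = 8/17, sin θ = -15/17: (-107/17, 20/17) → (-556/289, 1765/289); (59/17, 70/17) → (1522/289, -325/289); (115/17, -35/17) → (395/289, -2005/289); (92/17, -28/17) → (316/289, -1604/289); (-21/17, -69/17) → (-1203/289, -237/289)

image vertices: (-556/289, 1765/289), (1522/289, -325/289), (395/289, -2005/289), (316/289, -1604/289), (-1203/289, -237/289)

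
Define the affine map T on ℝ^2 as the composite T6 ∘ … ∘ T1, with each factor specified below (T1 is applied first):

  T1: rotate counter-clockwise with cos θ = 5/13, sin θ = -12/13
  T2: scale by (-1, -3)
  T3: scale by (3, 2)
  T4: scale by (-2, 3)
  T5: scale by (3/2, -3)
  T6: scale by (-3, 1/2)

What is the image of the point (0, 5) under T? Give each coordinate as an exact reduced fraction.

T1 rotate counter-clockwise with cos θ = 5/13, sin θ = -12/13: (0, 5) → (60/13, 25/13)
T2 scale by (-1, -3): (60/13, 25/13) → (-60/13, -75/13)
T3 scale by (3, 2): (-60/13, -75/13) → (-180/13, -150/13)
T4 scale by (-2, 3): (-180/13, -150/13) → (360/13, -450/13)
T5 scale by (3/2, -3): (360/13, -450/13) → (540/13, 1350/13)
T6 scale by (-3, 1/2): (540/13, 1350/13) → (-1620/13, 675/13)

T(p) = (-1620/13, 675/13)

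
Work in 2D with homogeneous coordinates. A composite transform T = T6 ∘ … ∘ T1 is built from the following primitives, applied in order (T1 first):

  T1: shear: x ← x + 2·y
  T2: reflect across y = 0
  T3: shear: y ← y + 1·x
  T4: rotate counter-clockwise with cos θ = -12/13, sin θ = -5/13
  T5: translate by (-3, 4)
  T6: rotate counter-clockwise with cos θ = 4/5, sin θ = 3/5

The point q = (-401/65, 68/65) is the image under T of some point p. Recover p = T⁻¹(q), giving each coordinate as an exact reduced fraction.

T1 = [1 2 0; 0 1 0; 0 0 1]
T2·T1 = [1 2 0; 0 -1 0; 0 0 1]
T3·…·T1 = [1 2 0; 1 1 0; 0 0 1]
T4·…·T1 = [-7/13 -19/13 0; -17/13 -22/13 0; 0 0 1]
T5·…·T1 = [-7/13 -19/13 -3; -17/13 -22/13 4; 0 0 1]
T6·…·T1 = [23/65 -2/13 -24/5; -89/65 -29/13 7/5; 0 0 1]
det M = -1; M⁻¹ = [29/13 -2/13 142/13; -89/65 -23/65 -79/13; 0 0 1]
M⁻¹ · (-401/65, 68/65)ᵀ = (-3, 2)ᵀ

p = (-3, 2)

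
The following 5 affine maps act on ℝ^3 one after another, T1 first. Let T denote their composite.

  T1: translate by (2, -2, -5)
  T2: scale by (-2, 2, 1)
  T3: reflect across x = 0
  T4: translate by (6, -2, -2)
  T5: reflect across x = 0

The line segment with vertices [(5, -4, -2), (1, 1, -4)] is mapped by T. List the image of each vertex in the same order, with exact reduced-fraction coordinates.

image vertices: (-20, -14, -9), (-12, -4, -11)

T1 translate by (2, -2, -5): (5, -4, -2) → (7, -6, -7); (1, 1, -4) → (3, -1, -9)
T2 scale by (-2, 2, 1): (7, -6, -7) → (-14, -12, -7); (3, -1, -9) → (-6, -2, -9)
T3 reflect across x = 0: (-14, -12, -7) → (14, -12, -7); (-6, -2, -9) → (6, -2, -9)
T4 translate by (6, -2, -2): (14, -12, -7) → (20, -14, -9); (6, -2, -9) → (12, -4, -11)
T5 reflect across x = 0: (20, -14, -9) → (-20, -14, -9); (12, -4, -11) → (-12, -4, -11)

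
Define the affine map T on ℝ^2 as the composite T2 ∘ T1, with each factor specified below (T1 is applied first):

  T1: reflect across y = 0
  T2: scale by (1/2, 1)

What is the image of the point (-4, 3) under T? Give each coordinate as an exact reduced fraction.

T1 reflect across y = 0: (-4, 3) → (-4, -3)
T2 scale by (1/2, 1): (-4, -3) → (-2, -3)

T(p) = (-2, -3)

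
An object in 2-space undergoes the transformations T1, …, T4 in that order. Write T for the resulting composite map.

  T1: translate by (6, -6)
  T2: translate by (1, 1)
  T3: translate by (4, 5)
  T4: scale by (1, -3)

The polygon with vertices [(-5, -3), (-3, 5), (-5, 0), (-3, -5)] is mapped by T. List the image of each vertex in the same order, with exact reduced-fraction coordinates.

T1 translate by (6, -6): (-5, -3) → (1, -9); (-3, 5) → (3, -1); (-5, 0) → (1, -6); (-3, -5) → (3, -11)
T2 translate by (1, 1): (1, -9) → (2, -8); (3, -1) → (4, 0); (1, -6) → (2, -5); (3, -11) → (4, -10)
T3 translate by (4, 5): (2, -8) → (6, -3); (4, 0) → (8, 5); (2, -5) → (6, 0); (4, -10) → (8, -5)
T4 scale by (1, -3): (6, -3) → (6, 9); (8, 5) → (8, -15); (6, 0) → (6, 0); (8, -5) → (8, 15)

image vertices: (6, 9), (8, -15), (6, 0), (8, 15)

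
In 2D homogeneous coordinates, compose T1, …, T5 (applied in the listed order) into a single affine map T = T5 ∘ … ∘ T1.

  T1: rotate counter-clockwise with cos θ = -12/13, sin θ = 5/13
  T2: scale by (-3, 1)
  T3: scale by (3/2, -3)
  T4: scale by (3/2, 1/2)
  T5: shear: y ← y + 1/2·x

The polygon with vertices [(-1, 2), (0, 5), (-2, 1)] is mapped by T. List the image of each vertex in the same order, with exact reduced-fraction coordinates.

T1 rotate counter-clockwise with cos θ = -12/13, sin θ = 5/13: (-1, 2) → (2/13, -29/13); (0, 5) → (-25/13, -60/13); (-2, 1) → (19/13, -22/13)
T2 scale by (-3, 1): (2/13, -29/13) → (-6/13, -29/13); (-25/13, -60/13) → (75/13, -60/13); (19/13, -22/13) → (-57/13, -22/13)
T3 scale by (3/2, -3): (-6/13, -29/13) → (-9/13, 87/13); (75/13, -60/13) → (225/26, 180/13); (-57/13, -22/13) → (-171/26, 66/13)
T4 scale by (3/2, 1/2): (-9/13, 87/13) → (-27/26, 87/26); (225/26, 180/13) → (675/52, 90/13); (-171/26, 66/13) → (-513/52, 33/13)
T5 shear: y ← y + 1/2·x: (-27/26, 87/26) → (-27/26, 147/52); (675/52, 90/13) → (675/52, 1395/104); (-513/52, 33/13) → (-513/52, -249/104)

image vertices: (-27/26, 147/52), (675/52, 1395/104), (-513/52, -249/104)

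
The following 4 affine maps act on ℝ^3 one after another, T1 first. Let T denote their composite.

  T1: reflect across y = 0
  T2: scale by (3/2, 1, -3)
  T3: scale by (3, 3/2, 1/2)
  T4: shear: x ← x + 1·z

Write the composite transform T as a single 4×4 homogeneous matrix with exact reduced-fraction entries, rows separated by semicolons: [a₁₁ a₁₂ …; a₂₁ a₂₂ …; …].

T = [9/2 0 -3/2 0; 0 -3/2 0 0; 0 0 -3/2 0; 0 0 0 1]

T1 = [1 0 0 0; 0 -1 0 0; 0 0 1 0; 0 0 0 1]
T2·T1 = [3/2 0 0 0; 0 -1 0 0; 0 0 -3 0; 0 0 0 1]
T3·…·T1 = [9/2 0 0 0; 0 -3/2 0 0; 0 0 -3/2 0; 0 0 0 1]
T4·…·T1 = [9/2 0 -3/2 0; 0 -3/2 0 0; 0 0 -3/2 0; 0 0 0 1]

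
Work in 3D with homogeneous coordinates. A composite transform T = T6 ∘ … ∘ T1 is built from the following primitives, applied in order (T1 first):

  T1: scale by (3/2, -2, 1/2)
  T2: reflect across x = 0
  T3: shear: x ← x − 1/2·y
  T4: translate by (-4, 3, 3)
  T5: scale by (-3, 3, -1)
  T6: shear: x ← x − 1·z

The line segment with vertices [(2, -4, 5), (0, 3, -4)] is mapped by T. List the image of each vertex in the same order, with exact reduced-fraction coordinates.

T1 scale by (3/2, -2, 1/2): (2, -4, 5) → (3, 8, 5/2); (0, 3, -4) → (0, -6, -2)
T2 reflect across x = 0: (3, 8, 5/2) → (-3, 8, 5/2); (0, -6, -2) → (0, -6, -2)
T3 shear: x ← x − 1/2·y: (-3, 8, 5/2) → (-7, 8, 5/2); (0, -6, -2) → (3, -6, -2)
T4 translate by (-4, 3, 3): (-7, 8, 5/2) → (-11, 11, 11/2); (3, -6, -2) → (-1, -3, 1)
T5 scale by (-3, 3, -1): (-11, 11, 11/2) → (33, 33, -11/2); (-1, -3, 1) → (3, -9, -1)
T6 shear: x ← x − 1·z: (33, 33, -11/2) → (77/2, 33, -11/2); (3, -9, -1) → (4, -9, -1)

image vertices: (77/2, 33, -11/2), (4, -9, -1)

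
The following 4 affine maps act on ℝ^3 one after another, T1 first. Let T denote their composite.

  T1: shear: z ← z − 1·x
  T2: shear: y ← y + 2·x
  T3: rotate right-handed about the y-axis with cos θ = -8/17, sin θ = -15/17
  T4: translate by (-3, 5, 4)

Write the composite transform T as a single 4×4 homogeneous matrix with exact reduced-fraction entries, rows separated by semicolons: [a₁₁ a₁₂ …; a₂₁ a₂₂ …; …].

T1 = [1 0 0 0; 0 1 0 0; -1 0 1 0; 0 0 0 1]
T2·T1 = [1 0 0 0; 2 1 0 0; -1 0 1 0; 0 0 0 1]
T3·…·T1 = [7/17 0 -15/17 0; 2 1 0 0; 23/17 0 -8/17 0; 0 0 0 1]
T4·…·T1 = [7/17 0 -15/17 -3; 2 1 0 5; 23/17 0 -8/17 4; 0 0 0 1]

T = [7/17 0 -15/17 -3; 2 1 0 5; 23/17 0 -8/17 4; 0 0 0 1]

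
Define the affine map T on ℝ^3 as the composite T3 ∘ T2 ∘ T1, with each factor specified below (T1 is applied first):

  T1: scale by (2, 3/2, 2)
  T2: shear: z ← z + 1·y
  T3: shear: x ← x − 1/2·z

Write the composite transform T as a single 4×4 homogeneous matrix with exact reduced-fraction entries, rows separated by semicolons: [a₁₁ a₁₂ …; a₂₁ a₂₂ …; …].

T1 = [2 0 0 0; 0 3/2 0 0; 0 0 2 0; 0 0 0 1]
T2·T1 = [2 0 0 0; 0 3/2 0 0; 0 3/2 2 0; 0 0 0 1]
T3·…·T1 = [2 -3/4 -1 0; 0 3/2 0 0; 0 3/2 2 0; 0 0 0 1]

T = [2 -3/4 -1 0; 0 3/2 0 0; 0 3/2 2 0; 0 0 0 1]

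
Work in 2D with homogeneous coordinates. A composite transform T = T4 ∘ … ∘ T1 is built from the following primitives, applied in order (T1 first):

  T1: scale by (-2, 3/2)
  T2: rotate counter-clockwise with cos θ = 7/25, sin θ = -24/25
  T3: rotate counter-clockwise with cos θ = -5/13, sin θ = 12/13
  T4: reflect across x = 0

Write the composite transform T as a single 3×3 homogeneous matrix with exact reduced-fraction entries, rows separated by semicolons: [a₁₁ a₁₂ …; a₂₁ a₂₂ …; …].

T = [506/325 306/325 0; -408/325 759/650 0; 0 0 1]

T1 = [-2 0 0; 0 3/2 0; 0 0 1]
T2·T1 = [-14/25 36/25 0; 48/25 21/50 0; 0 0 1]
T3·…·T1 = [-506/325 -306/325 0; -408/325 759/650 0; 0 0 1]
T4·…·T1 = [506/325 306/325 0; -408/325 759/650 0; 0 0 1]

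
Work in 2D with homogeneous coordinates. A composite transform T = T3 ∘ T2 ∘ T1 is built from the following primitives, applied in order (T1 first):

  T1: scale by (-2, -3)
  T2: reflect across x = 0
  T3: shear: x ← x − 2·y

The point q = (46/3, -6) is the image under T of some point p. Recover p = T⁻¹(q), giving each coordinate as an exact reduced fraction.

p = (5/3, 2)

T1 = [-2 0 0; 0 -3 0; 0 0 1]
T2·T1 = [2 0 0; 0 -3 0; 0 0 1]
T3·…·T1 = [2 6 0; 0 -3 0; 0 0 1]
det M = -6; M⁻¹ = [1/2 1 0; 0 -1/3 0; 0 0 1]
M⁻¹ · (46/3, -6)ᵀ = (5/3, 2)ᵀ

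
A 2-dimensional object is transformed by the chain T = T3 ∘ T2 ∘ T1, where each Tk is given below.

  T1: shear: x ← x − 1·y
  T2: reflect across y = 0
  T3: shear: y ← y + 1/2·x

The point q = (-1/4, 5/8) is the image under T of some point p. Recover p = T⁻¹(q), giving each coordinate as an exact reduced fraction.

T1 = [1 -1 0; 0 1 0; 0 0 1]
T2·T1 = [1 -1 0; 0 -1 0; 0 0 1]
T3·…·T1 = [1 -1 0; 1/2 -3/2 0; 0 0 1]
det M = -1; M⁻¹ = [3/2 -1 0; 1/2 -1 0; 0 0 1]
M⁻¹ · (-1/4, 5/8)ᵀ = (-1, -3/4)ᵀ

p = (-1, -3/4)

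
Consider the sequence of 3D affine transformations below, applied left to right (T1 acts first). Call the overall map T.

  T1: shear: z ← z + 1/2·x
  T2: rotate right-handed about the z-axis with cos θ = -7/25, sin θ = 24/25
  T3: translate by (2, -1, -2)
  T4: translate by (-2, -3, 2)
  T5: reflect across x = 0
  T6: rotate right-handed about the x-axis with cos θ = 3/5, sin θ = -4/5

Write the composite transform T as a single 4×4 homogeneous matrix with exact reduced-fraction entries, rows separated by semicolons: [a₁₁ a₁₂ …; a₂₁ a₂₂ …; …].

T1 = [1 0 0 0; 0 1 0 0; 1/2 0 1 0; 0 0 0 1]
T2·T1 = [-7/25 -24/25 0 0; 24/25 -7/25 0 0; 1/2 0 1 0; 0 0 0 1]
T3·…·T1 = [-7/25 -24/25 0 2; 24/25 -7/25 0 -1; 1/2 0 1 -2; 0 0 0 1]
T4·…·T1 = [-7/25 -24/25 0 0; 24/25 -7/25 0 -4; 1/2 0 1 0; 0 0 0 1]
T5·…·T1 = [7/25 24/25 0 0; 24/25 -7/25 0 -4; 1/2 0 1 0; 0 0 0 1]
T6·…·T1 = [7/25 24/25 0 0; 122/125 -21/125 4/5 -12/5; -117/250 28/125 3/5 16/5; 0 0 0 1]

T = [7/25 24/25 0 0; 122/125 -21/125 4/5 -12/5; -117/250 28/125 3/5 16/5; 0 0 0 1]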